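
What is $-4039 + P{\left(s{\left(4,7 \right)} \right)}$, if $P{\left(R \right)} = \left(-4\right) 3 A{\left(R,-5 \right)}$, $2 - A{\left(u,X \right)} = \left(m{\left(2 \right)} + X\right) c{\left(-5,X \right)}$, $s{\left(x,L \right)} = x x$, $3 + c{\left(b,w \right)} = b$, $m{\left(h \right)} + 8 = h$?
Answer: $-3007$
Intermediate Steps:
$m{\left(h \right)} = -8 + h$
$c{\left(b,w \right)} = -3 + b$
$s{\left(x,L \right)} = x^{2}$
$A{\left(u,X \right)} = -46 + 8 X$ ($A{\left(u,X \right)} = 2 - \left(\left(-8 + 2\right) + X\right) \left(-3 - 5\right) = 2 - \left(-6 + X\right) \left(-8\right) = 2 - \left(48 - 8 X\right) = 2 + \left(-48 + 8 X\right) = -46 + 8 X$)
$P{\left(R \right)} = 1032$ ($P{\left(R \right)} = \left(-4\right) 3 \left(-46 + 8 \left(-5\right)\right) = - 12 \left(-46 - 40\right) = \left(-12\right) \left(-86\right) = 1032$)
$-4039 + P{\left(s{\left(4,7 \right)} \right)} = -4039 + 1032 = -3007$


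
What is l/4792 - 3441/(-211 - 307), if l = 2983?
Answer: 243709/33544 ≈ 7.2654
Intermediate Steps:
l/4792 - 3441/(-211 - 307) = 2983/4792 - 3441/(-211 - 307) = 2983*(1/4792) - 3441/(-518) = 2983/4792 - 3441*(-1/518) = 2983/4792 + 93/14 = 243709/33544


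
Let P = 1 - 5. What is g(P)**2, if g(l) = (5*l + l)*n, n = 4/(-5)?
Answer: 9216/25 ≈ 368.64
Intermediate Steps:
n = -4/5 (n = 4*(-1/5) = -4/5 ≈ -0.80000)
P = -4
g(l) = -24*l/5 (g(l) = (5*l + l)*(-4/5) = (6*l)*(-4/5) = -24*l/5)
g(P)**2 = (-24/5*(-4))**2 = (96/5)**2 = 9216/25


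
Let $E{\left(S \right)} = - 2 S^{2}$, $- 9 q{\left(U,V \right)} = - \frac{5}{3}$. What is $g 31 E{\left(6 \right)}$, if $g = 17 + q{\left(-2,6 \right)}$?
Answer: $- \frac{115072}{3} \approx -38357.0$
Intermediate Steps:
$q{\left(U,V \right)} = \frac{5}{27}$ ($q{\left(U,V \right)} = - \frac{\left(-5\right) \frac{1}{3}}{9} = \left(- \frac{1}{9}\right) \left(- \frac{5}{3}\right) = \frac{5}{27}$)
$g = \frac{464}{27}$ ($g = 17 + \frac{5}{27} = \frac{464}{27} \approx 17.185$)
$g 31 E{\left(6 \right)} = \frac{464}{27} \cdot 31 \left(- 2 \cdot 6^{2}\right) = \frac{14384 \left(\left(-2\right) 36\right)}{27} = \frac{14384}{27} \left(-72\right) = - \frac{115072}{3}$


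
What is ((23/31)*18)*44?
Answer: 18216/31 ≈ 587.61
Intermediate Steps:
((23/31)*18)*44 = (414/31)*44 = 18216/31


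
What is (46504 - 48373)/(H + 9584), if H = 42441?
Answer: -1869/52025 ≈ -0.035925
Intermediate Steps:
(46504 - 48373)/(H + 9584) = (46504 - 48373)/(42441 + 9584) = -1869/52025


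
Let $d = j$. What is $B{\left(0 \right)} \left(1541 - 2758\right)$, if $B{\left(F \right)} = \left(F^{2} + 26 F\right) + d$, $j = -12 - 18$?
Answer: $36510$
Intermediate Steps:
$j = -30$ ($j = -12 - 18 = -30$)
$d = -30$
$B{\left(F \right)} = -30 + F^{2} + 26 F$ ($B{\left(F \right)} = \left(F^{2} + 26 F\right) - 30 = -30 + F^{2} + 26 F$)
$B{\left(0 \right)} \left(1541 - 2758\right) = \left(-30 + 0^{2} + 26 \cdot 0\right) \left(1541 - 2758\right) = \left(-30 + 0 + 0\right) \left(-1217\right) = \left(-30\right) \left(-1217\right) = 36510$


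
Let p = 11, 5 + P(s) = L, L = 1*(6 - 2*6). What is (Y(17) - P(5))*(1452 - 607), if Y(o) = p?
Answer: 18590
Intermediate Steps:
L = -6 (L = 1*(6 - 12) = 1*(-6) = -6)
P(s) = -11 (P(s) = -5 - 6 = -11)
Y(o) = 11
(Y(17) - P(5))*(1452 - 607) = (11 - 1*(-11))*(1452 - 607) = (11 + 11)*845 = 22*845 = 18590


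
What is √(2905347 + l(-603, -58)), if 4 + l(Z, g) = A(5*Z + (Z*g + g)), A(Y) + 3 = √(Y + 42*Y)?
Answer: √(2905340 + √1371743) ≈ 1704.8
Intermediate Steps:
A(Y) = -3 + √43*√Y (A(Y) = -3 + √(Y + 42*Y) = -3 + √(43*Y) = -3 + √43*√Y)
l(Z, g) = -7 + √43*√(g + 5*Z + Z*g) (l(Z, g) = -4 + (-3 + √43*√(5*Z + (Z*g + g))) = -4 + (-3 + √43*√(5*Z + (g + Z*g))) = -4 + (-3 + √43*√(g + 5*Z + Z*g)) = -7 + √43*√(g + 5*Z + Z*g))
√(2905347 + l(-603, -58)) = √(2905347 + (-7 + √(43*(-58) + 215*(-603) + 43*(-603)*(-58)))) = √(2905347 + (-7 + √(-2494 - 129645 + 1503882))) = √(2905347 + (-7 + √1371743)) = √(2905340 + √1371743)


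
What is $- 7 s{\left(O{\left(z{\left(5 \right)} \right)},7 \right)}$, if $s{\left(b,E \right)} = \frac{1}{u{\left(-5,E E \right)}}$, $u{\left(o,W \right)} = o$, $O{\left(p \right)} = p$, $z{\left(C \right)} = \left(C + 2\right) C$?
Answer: $\frac{7}{5} \approx 1.4$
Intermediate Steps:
$z{\left(C \right)} = C \left(2 + C\right)$ ($z{\left(C \right)} = \left(2 + C\right) C = C \left(2 + C\right)$)
$s{\left(b,E \right)} = - \frac{1}{5}$ ($s{\left(b,E \right)} = \frac{1}{-5} = - \frac{1}{5}$)
$- 7 s{\left(O{\left(z{\left(5 \right)} \right)},7 \right)} = \left(-7\right) \left(- \frac{1}{5}\right) = \frac{7}{5}$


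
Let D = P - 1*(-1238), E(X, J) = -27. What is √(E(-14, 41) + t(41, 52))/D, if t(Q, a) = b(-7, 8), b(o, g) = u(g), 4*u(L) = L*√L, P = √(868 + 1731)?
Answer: I*√(27 - 4*√2)/(1238 + √2599) ≈ 0.0035841*I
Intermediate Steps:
P = √2599 ≈ 50.980
u(L) = L^(3/2)/4 (u(L) = (L*√L)/4 = L^(3/2)/4)
D = 1238 + √2599 (D = √2599 - 1*(-1238) = √2599 + 1238 = 1238 + √2599 ≈ 1289.0)
b(o, g) = g^(3/2)/4
t(Q, a) = 4*√2 (t(Q, a) = 8^(3/2)/4 = (16*√2)/4 = 4*√2)
√(E(-14, 41) + t(41, 52))/D = √(-27 + 4*√2)/(1238 + √2599)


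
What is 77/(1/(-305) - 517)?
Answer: -23485/157686 ≈ -0.14894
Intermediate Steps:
77/(1/(-305) - 517) = 77/(-1/305 - 517) = 77/(-157686/305) = 77*(-305/157686) = -23485/157686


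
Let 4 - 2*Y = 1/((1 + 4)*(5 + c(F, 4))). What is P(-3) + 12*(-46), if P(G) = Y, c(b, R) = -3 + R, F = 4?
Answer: -33001/60 ≈ -550.02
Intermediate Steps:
Y = 119/60 (Y = 2 - 1/((1 + 4)*(5 + (-3 + 4)))/2 = 2 - 1/(5*(5 + 1))/2 = 2 - 1/(2*(5*6)) = 2 - ½/30 = 2 - ½*1/30 = 2 - 1/60 = 119/60 ≈ 1.9833)
P(G) = 119/60
P(-3) + 12*(-46) = 119/60 + 12*(-46) = 119/60 - 552 = -33001/60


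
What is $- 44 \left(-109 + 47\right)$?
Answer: $2728$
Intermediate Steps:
$- 44 \left(-109 + 47\right) = \left(-44\right) \left(-62\right) = 2728$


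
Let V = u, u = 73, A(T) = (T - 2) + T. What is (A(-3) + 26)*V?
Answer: 1314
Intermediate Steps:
A(T) = -2 + 2*T (A(T) = (-2 + T) + T = -2 + 2*T)
V = 73
(A(-3) + 26)*V = ((-2 + 2*(-3)) + 26)*73 = ((-2 - 6) + 26)*73 = (-8 + 26)*73 = 18*73 = 1314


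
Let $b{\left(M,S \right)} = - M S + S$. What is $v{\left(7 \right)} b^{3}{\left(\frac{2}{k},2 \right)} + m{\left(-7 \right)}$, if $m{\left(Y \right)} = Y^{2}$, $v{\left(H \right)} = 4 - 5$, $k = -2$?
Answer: $-15$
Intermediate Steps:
$v{\left(H \right)} = -1$
$b{\left(M,S \right)} = S - M S$ ($b{\left(M,S \right)} = - M S + S = S - M S$)
$v{\left(7 \right)} b^{3}{\left(\frac{2}{k},2 \right)} + m{\left(-7 \right)} = - \left(2 \left(1 - \frac{2}{-2}\right)\right)^{3} + \left(-7\right)^{2} = - \left(2 \left(1 - 2 \left(- \frac{1}{2}\right)\right)\right)^{3} + 49 = - \left(2 \left(1 - -1\right)\right)^{3} + 49 = - \left(2 \left(1 + 1\right)\right)^{3} + 49 = - \left(2 \cdot 2\right)^{3} + 49 = - 4^{3} + 49 = \left(-1\right) 64 + 49 = -64 + 49 = -15$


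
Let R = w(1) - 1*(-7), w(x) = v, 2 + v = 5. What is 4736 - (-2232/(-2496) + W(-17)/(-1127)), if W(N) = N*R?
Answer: 554974597/117208 ≈ 4735.0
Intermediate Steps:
v = 3 (v = -2 + 5 = 3)
w(x) = 3
R = 10 (R = 3 - 1*(-7) = 3 + 7 = 10)
W(N) = 10*N (W(N) = N*10 = 10*N)
4736 - (-2232/(-2496) + W(-17)/(-1127)) = 4736 - (-2232/(-2496) + (10*(-17))/(-1127)) = 4736 - (-2232*(-1/2496) - 170*(-1/1127)) = 4736 - (93/104 + 170/1127) = 4736 - 1*122491/117208 = 4736 - 122491/117208 = 554974597/117208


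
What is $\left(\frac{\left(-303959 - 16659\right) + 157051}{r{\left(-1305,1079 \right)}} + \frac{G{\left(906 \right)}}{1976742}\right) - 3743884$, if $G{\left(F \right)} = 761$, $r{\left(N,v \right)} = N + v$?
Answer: $- \frac{418058307662257}{111685923} \approx -3.7432 \cdot 10^{6}$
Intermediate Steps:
$\left(\frac{\left(-303959 - 16659\right) + 157051}{r{\left(-1305,1079 \right)}} + \frac{G{\left(906 \right)}}{1976742}\right) - 3743884 = \left(\frac{\left(-303959 - 16659\right) + 157051}{-1305 + 1079} + \frac{761}{1976742}\right) - 3743884 = \left(\frac{-320618 + 157051}{-226} + 761 \cdot \frac{1}{1976742}\right) - 3743884 = \left(\left(-163567\right) \left(- \frac{1}{226}\right) + \frac{761}{1976742}\right) - 3743884 = \left(\frac{163567}{226} + \frac{761}{1976742}\right) - 3743884 = \frac{80832482675}{111685923} - 3743884 = - \frac{418058307662257}{111685923}$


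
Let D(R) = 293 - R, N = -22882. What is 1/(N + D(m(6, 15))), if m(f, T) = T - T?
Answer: -1/22589 ≈ -4.4269e-5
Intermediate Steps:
m(f, T) = 0
1/(N + D(m(6, 15))) = 1/(-22882 + (293 - 1*0)) = 1/(-22882 + (293 + 0)) = 1/(-22882 + 293) = 1/(-22589) = -1/22589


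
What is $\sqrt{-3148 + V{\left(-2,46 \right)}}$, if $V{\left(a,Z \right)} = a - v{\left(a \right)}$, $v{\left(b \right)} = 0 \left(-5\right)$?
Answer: $15 i \sqrt{14} \approx 56.125 i$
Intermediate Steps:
$v{\left(b \right)} = 0$
$V{\left(a,Z \right)} = a$ ($V{\left(a,Z \right)} = a - 0 = a + 0 = a$)
$\sqrt{-3148 + V{\left(-2,46 \right)}} = \sqrt{-3148 - 2} = \sqrt{-3150} = 15 i \sqrt{14}$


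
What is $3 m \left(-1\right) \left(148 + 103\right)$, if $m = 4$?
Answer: $-3012$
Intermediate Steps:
$3 m \left(-1\right) \left(148 + 103\right) = 3 \cdot 4 \left(-1\right) \left(148 + 103\right) = 12 \left(-1\right) 251 = \left(-12\right) 251 = -3012$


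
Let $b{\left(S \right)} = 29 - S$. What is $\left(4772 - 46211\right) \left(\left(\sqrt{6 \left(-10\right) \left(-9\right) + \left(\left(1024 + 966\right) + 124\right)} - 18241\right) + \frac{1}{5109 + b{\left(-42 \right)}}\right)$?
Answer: $\frac{3915503937381}{5180} - 41439 \sqrt{2654} \approx 7.5375 \cdot 10^{8}$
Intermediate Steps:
$\left(4772 - 46211\right) \left(\left(\sqrt{6 \left(-10\right) \left(-9\right) + \left(\left(1024 + 966\right) + 124\right)} - 18241\right) + \frac{1}{5109 + b{\left(-42 \right)}}\right) = \left(4772 - 46211\right) \left(\left(\sqrt{6 \left(-10\right) \left(-9\right) + \left(\left(1024 + 966\right) + 124\right)} - 18241\right) + \frac{1}{5109 + \left(29 - -42\right)}\right) = - 41439 \left(\left(\sqrt{\left(-60\right) \left(-9\right) + \left(1990 + 124\right)} - 18241\right) + \frac{1}{5109 + \left(29 + 42\right)}\right) = - 41439 \left(\left(\sqrt{540 + 2114} - 18241\right) + \frac{1}{5109 + 71}\right) = - 41439 \left(\left(\sqrt{2654} - 18241\right) + \frac{1}{5180}\right) = - 41439 \left(\left(-18241 + \sqrt{2654}\right) + \frac{1}{5180}\right) = - 41439 \left(- \frac{94488379}{5180} + \sqrt{2654}\right) = \frac{3915503937381}{5180} - 41439 \sqrt{2654}$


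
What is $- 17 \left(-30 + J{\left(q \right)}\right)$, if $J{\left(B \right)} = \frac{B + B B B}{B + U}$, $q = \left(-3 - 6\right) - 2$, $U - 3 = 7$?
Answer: $-22304$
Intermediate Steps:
$U = 10$ ($U = 3 + 7 = 10$)
$q = -11$ ($q = \left(-3 - 6\right) - 2 = -9 - 2 = -11$)
$J{\left(B \right)} = \frac{B + B^{3}}{10 + B}$ ($J{\left(B \right)} = \frac{B + B B B}{B + 10} = \frac{B + B^{2} B}{10 + B} = \frac{B + B^{3}}{10 + B}$)
$- 17 \left(-30 + J{\left(q \right)}\right) = - 17 \left(-30 + \frac{-11 + \left(-11\right)^{3}}{10 - 11}\right) = - 17 \left(-30 + \frac{-11 - 1331}{-1}\right) = - 17 \left(-30 - -1342\right) = - 17 \left(-30 + 1342\right) = \left(-17\right) 1312 = -22304$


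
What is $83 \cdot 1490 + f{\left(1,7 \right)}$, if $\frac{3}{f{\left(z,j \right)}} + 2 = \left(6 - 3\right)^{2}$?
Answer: $\frac{865693}{7} \approx 1.2367 \cdot 10^{5}$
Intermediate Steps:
$f{\left(z,j \right)} = \frac{3}{7}$ ($f{\left(z,j \right)} = \frac{3}{-2 + \left(6 - 3\right)^{2}} = \frac{3}{-2 + 3^{2}} = \frac{3}{-2 + 9} = \frac{3}{7}$)
$83 \cdot 1490 + f{\left(1,7 \right)} = 83 \cdot 1490 + \frac{3}{7} = 123670 + \frac{3}{7} = \frac{865693}{7}$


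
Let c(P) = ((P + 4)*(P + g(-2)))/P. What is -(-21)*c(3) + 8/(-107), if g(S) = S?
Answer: 5235/107 ≈ 48.925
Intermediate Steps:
c(P) = (-2 + P)*(4 + P)/P (c(P) = ((P + 4)*(P - 2))/P = ((4 + P)*(-2 + P))/P = ((-2 + P)*(4 + P))/P = (-2 + P)*(4 + P)/P)
-(-21)*c(3) + 8/(-107) = -(-21)*(2 + 3 - 8/3) + 8/(-107) = -(-21)*(2 + 3 - 8*⅓) + 8*(-1/107) = -(-21)*(2 + 3 - 8/3) - 8/107 = -(-21)*7/3 - 8/107 = -21*(-7/3) - 8/107 = 49 - 8/107 = 5235/107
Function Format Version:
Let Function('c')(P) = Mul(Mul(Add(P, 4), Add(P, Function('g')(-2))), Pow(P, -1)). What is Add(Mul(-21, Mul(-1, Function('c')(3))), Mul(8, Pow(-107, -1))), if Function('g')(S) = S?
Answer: Rational(5235, 107) ≈ 48.925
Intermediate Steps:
Function('c')(P) = Mul(Pow(P, -1), Add(-2, P), Add(4, P)) (Function('c')(P) = Mul(Mul(Add(P, 4), Add(P, -2)), Pow(P, -1)) = Mul(Mul(Add(4, P), Add(-2, P)), Pow(P, -1)) = Mul(Mul(Add(-2, P), Add(4, P)), Pow(P, -1)) = Mul(Pow(P, -1), Add(-2, P), Add(4, P)))
Add(Mul(-21, Mul(-1, Function('c')(3))), Mul(8, Pow(-107, -1))) = Add(Mul(-21, Mul(-1, Add(2, 3, Mul(-8, Pow(3, -1))))), Mul(8, Pow(-107, -1))) = Add(Mul(-21, Mul(-1, Add(2, 3, Mul(-8, Rational(1, 3))))), Mul(8, Rational(-1, 107))) = Add(Mul(-21, Mul(-1, Add(2, 3, Rational(-8, 3)))), Rational(-8, 107)) = Add(Mul(-21, Mul(-1, Rational(7, 3))), Rational(-8, 107)) = Add(Mul(-21, Rational(-7, 3)), Rational(-8, 107)) = Add(49, Rational(-8, 107)) = Rational(5235, 107)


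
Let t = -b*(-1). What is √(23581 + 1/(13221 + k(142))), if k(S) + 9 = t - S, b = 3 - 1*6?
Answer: 24*√6990230851/13067 ≈ 153.56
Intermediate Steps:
b = -3 (b = 3 - 6 = -3)
t = -3 (t = -1*(-3)*(-1) = 3*(-1) = -3)
k(S) = -12 - S (k(S) = -9 + (-3 - S) = -12 - S)
√(23581 + 1/(13221 + k(142))) = √(23581 + 1/(13221 + (-12 - 1*142))) = √(23581 + 1/(13221 + (-12 - 142))) = √(23581 + 1/(13221 - 154)) = √(23581 + 1/13067) = √(308132928/13067) = 24*√6990230851/13067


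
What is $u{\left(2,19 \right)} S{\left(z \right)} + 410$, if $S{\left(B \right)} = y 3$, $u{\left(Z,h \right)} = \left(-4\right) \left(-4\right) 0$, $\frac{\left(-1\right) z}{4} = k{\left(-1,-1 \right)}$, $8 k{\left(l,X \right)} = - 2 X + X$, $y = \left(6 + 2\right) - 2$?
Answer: $410$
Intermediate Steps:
$y = 6$ ($y = 8 - 2 = 6$)
$k{\left(l,X \right)} = - \frac{X}{8}$ ($k{\left(l,X \right)} = \frac{- 2 X + X}{8} = \frac{\left(-1\right) X}{8} = - \frac{X}{8}$)
$z = - \frac{1}{2}$ ($z = - 4 \left(\left(- \frac{1}{8}\right) \left(-1\right)\right) = \left(-4\right) \frac{1}{8} = - \frac{1}{2} \approx -0.5$)
$u{\left(Z,h \right)} = 0$ ($u{\left(Z,h \right)} = 16 \cdot 0 = 0$)
$S{\left(B \right)} = 18$ ($S{\left(B \right)} = 6 \cdot 3 = 18$)
$u{\left(2,19 \right)} S{\left(z \right)} + 410 = 0 \cdot 18 + 410 = 0 + 410 = 410$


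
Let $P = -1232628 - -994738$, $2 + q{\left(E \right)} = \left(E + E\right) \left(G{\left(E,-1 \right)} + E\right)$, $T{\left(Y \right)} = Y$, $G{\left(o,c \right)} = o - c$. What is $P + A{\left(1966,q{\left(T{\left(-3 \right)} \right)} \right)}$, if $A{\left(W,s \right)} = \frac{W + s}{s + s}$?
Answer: $- \frac{6659923}{28} \approx -2.3785 \cdot 10^{5}$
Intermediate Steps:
$q{\left(E \right)} = -2 + 2 E \left(1 + 2 E\right)$ ($q{\left(E \right)} = -2 + \left(E + E\right) \left(\left(E - -1\right) + E\right) = -2 + 2 E \left(\left(E + 1\right) + E\right) = -2 + 2 E \left(\left(1 + E\right) + E\right) = -2 + 2 E \left(1 + 2 E\right)$)
$A{\left(W,s \right)} = \frac{W + s}{2 s}$
$P = -237890$ ($P = -1232628 + 994738 = -237890$)
$P + A{\left(1966,q{\left(T{\left(-3 \right)} \right)} \right)} = -237890 + \frac{1966 + \left(-2 + 2 \left(-3\right) + 4 \left(-3\right)^{2}\right)}{2 \left(-2 + 2 \left(-3\right) + 4 \left(-3\right)^{2}\right)} = -237890 + \frac{1966 - -28}{2 \left(-2 - 6 + 4 \cdot 9\right)} = -237890 + \frac{1966 - -28}{2 \left(-2 - 6 + 36\right)} = -237890 + \frac{1966 + 28}{2 \cdot 28} = -237890 + \frac{1}{2} \cdot \frac{1}{28} \cdot 1994 = -237890 + \frac{997}{28} = - \frac{6659923}{28}$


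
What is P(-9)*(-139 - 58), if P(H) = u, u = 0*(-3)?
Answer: 0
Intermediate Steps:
u = 0
P(H) = 0
P(-9)*(-139 - 58) = 0*(-139 - 58) = 0*(-197) = 0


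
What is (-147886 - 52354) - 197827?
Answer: -398067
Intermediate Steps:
(-147886 - 52354) - 197827 = -200240 - 197827 = -398067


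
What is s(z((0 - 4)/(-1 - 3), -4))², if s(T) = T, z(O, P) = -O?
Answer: 1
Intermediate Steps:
s(z((0 - 4)/(-1 - 3), -4))² = (-(0 - 4)/(-1 - 3))² = (-(-4)/(-4))² = (-(-4)*(-1)/4)² = (-1*1)² = (-1)² = 1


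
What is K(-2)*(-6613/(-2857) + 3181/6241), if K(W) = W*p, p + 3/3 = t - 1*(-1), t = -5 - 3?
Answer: 805757600/17830537 ≈ 45.190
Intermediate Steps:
t = -8
p = -8 (p = -1 + (-8 - 1*(-1)) = -1 + (-8 + 1) = -1 - 7 = -8)
K(W) = -8*W (K(W) = W*(-8) = -8*W)
K(-2)*(-6613/(-2857) + 3181/6241) = (-8*(-2))*(-6613/(-2857) + 3181/6241) = 16*(-6613*(-1/2857) + 3181*(1/6241)) = 16*(6613/2857 + 3181/6241) = 16*(50359850/17830537) = 805757600/17830537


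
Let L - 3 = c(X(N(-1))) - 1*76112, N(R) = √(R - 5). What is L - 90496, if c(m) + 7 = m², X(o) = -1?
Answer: -166611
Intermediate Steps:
N(R) = √(-5 + R)
c(m) = -7 + m²
L = -76115 (L = 3 + ((-7 + (-1)²) - 1*76112) = 3 + ((-7 + 1) - 76112) = 3 + (-6 - 76112) = 3 - 76118 = -76115)
L - 90496 = -76115 - 90496 = -166611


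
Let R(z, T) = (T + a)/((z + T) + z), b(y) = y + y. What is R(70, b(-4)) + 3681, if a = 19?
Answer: 44173/12 ≈ 3681.1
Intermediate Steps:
b(y) = 2*y
R(z, T) = (19 + T)/(T + 2*z) (R(z, T) = (T + 19)/((z + T) + z) = (19 + T)/((T + z) + z) = (19 + T)/(T + 2*z))
R(70, b(-4)) + 3681 = (19 + 2*(-4))/(2*(-4) + 2*70) + 3681 = (19 - 8)/(-8 + 140) + 3681 = 11/132 + 3681 = (1/132)*11 + 3681 = 1/12 + 3681 = 44173/12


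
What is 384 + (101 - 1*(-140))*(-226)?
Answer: -54082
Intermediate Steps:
384 + (101 - 1*(-140))*(-226) = 384 + (101 + 140)*(-226) = 384 + 241*(-226) = 384 - 54466 = -54082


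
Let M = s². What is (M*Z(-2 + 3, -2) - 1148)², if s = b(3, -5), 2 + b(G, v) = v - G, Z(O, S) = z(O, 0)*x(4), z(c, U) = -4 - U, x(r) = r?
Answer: 7551504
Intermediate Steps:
Z(O, S) = -16 (Z(O, S) = (-4 - 1*0)*4 = (-4 + 0)*4 = -4*4 = -16)
b(G, v) = -2 + v - G (b(G, v) = -2 + (v - G) = -2 + v - G)
s = -10 (s = -2 - 5 - 1*3 = -2 - 5 - 3 = -10)
M = 100 (M = (-10)² = 100)
(M*Z(-2 + 3, -2) - 1148)² = (100*(-16) - 1148)² = (-1600 - 1148)² = (-2748)² = 7551504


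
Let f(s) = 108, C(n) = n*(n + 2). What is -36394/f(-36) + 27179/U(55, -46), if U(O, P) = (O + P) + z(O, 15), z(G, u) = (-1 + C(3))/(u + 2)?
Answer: 21911423/9018 ≈ 2429.7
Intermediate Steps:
C(n) = n*(2 + n)
z(G, u) = 14/(2 + u) (z(G, u) = (-1 + 3*(2 + 3))/(u + 2) = (-1 + 3*5)/(2 + u) = (-1 + 15)/(2 + u) = 14/(2 + u))
U(O, P) = 14/17 + O + P (U(O, P) = (O + P) + 14/(2 + 15) = (O + P) + 14/17 = 14/17 + O + P)
-36394/f(-36) + 27179/U(55, -46) = -36394/108 + 27179/(14/17 + 55 - 46) = -36394*1/108 + 27179/(167/17) = -18197/54 + 27179*(17/167) = -18197/54 + 462043/167 = 21911423/9018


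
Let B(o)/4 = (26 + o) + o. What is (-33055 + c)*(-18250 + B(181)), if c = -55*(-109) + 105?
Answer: 450094590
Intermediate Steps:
B(o) = 104 + 8*o (B(o) = 4*((26 + o) + o) = 4*(26 + 2*o) = 104 + 8*o)
c = 6100 (c = 5995 + 105 = 6100)
(-33055 + c)*(-18250 + B(181)) = (-33055 + 6100)*(-18250 + (104 + 8*181)) = -26955*(-18250 + (104 + 1448)) = -26955*(-18250 + 1552) = -26955*(-16698) = 450094590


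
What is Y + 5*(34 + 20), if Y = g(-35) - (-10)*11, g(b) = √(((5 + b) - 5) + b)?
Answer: 380 + I*√70 ≈ 380.0 + 8.3666*I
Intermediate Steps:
g(b) = √2*√b (g(b) = √(b + b) = √(2*b) = √2*√b)
Y = 110 + I*√70 (Y = √2*√(-35) - (-10)*11 = √2*(I*√35) - 1*(-110) = I*√70 + 110 = 110 + I*√70 ≈ 110.0 + 8.3666*I)
Y + 5*(34 + 20) = (110 + I*√70) + 5*(34 + 20) = (110 + I*√70) + 5*54 = (110 + I*√70) + 270 = 380 + I*√70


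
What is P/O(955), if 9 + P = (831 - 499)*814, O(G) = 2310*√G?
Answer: 270239*√955/2206050 ≈ 3.7856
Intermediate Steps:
P = 270239 (P = -9 + (831 - 499)*814 = -9 + 332*814 = -9 + 270248 = 270239)
P/O(955) = 270239/((2310*√955)) = 270239*(√955/2206050) = 270239*√955/2206050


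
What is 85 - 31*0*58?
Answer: 85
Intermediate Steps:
85 - 31*0*58 = 85 + 0*58 = 85 + 0 = 85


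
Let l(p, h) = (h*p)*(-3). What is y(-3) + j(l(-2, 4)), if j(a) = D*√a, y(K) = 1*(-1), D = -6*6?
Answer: -1 - 72*√6 ≈ -177.36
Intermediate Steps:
D = -36
y(K) = -1
l(p, h) = -3*h*p
j(a) = -36*√a
y(-3) + j(l(-2, 4)) = -1 - 36*2*√6 = -1 - 72*√6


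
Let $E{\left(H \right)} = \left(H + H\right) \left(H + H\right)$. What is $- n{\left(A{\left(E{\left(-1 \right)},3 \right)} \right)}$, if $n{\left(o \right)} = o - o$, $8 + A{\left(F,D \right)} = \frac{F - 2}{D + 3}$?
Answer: $0$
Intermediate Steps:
$E{\left(H \right)} = 4 H^{2}$ ($E{\left(H \right)} = 2 H 2 H = 4 H^{2}$)
$A{\left(F,D \right)} = -8 + \frac{-2 + F}{3 + D}$ ($A{\left(F,D \right)} = -8 + \frac{F - 2}{D + 3} = -8 + \frac{-2 + F}{3 + D}$)
$n{\left(o \right)} = 0$
$- n{\left(A{\left(E{\left(-1 \right)},3 \right)} \right)} = \left(-1\right) 0 = 0$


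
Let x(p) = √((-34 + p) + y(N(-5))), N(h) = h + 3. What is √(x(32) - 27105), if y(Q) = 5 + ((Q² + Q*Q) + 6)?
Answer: √(-27105 + √17) ≈ 164.62*I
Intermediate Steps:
N(h) = 3 + h
y(Q) = 11 + 2*Q² (y(Q) = 5 + ((Q² + Q²) + 6) = 5 + (2*Q² + 6) = 5 + (6 + 2*Q²) = 11 + 2*Q²)
x(p) = √(-15 + p) (x(p) = √((-34 + p) + (11 + 2*(3 - 5)²)) = √((-34 + p) + (11 + 2*(-2)²)) = √((-34 + p) + (11 + 2*4)) = √((-34 + p) + (11 + 8)) = √((-34 + p) + 19) = √(-15 + p))
√(x(32) - 27105) = √(√(-15 + 32) - 27105) = √(√17 - 27105) = √(-27105 + √17)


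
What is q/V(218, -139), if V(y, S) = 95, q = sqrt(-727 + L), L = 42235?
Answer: 6*sqrt(1153)/95 ≈ 2.1446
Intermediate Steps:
q = 6*sqrt(1153) (q = sqrt(-727 + 42235) = sqrt(41508) = 6*sqrt(1153) ≈ 203.74)
q/V(218, -139) = (6*sqrt(1153))/95 = (6*sqrt(1153))*(1/95) = 6*sqrt(1153)/95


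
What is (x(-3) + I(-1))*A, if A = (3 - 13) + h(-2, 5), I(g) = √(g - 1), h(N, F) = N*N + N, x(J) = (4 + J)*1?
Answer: -8 - 8*I*√2 ≈ -8.0 - 11.314*I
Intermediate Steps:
x(J) = 4 + J
h(N, F) = N + N² (h(N, F) = N² + N = N + N²)
I(g) = √(-1 + g)
A = -8 (A = (3 - 13) - 2*(1 - 2) = -10 - 2*(-1) = -10 + 2 = -8)
(x(-3) + I(-1))*A = ((4 - 3) + √(-1 - 1))*(-8) = (1 + √(-2))*(-8) = (1 + I*√2)*(-8) = -8 - 8*I*√2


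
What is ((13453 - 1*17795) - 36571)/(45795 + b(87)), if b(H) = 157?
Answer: -40913/45952 ≈ -0.89034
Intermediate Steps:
((13453 - 1*17795) - 36571)/(45795 + b(87)) = ((13453 - 1*17795) - 36571)/(45795 + 157) = ((13453 - 17795) - 36571)/45952 = (-4342 - 36571)*(1/45952) = -40913*1/45952 = -40913/45952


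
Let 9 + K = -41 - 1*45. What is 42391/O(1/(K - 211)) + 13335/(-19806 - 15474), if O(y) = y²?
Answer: 1333692755009/336 ≈ 3.9693e+9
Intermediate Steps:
K = -95 (K = -9 + (-41 - 1*45) = -9 + (-41 - 45) = -9 - 86 = -95)
42391/O(1/(K - 211)) + 13335/(-19806 - 15474) = 42391/((1/(-95 - 211))²) + 13335/(-19806 - 15474) = 42391/((1/(-306))²) + 13335/(-35280) = 42391/((-1/306)²) + 13335*(-1/35280) = 42391/(1/93636) - 127/336 = 42391*93636 - 127/336 = 3969323676 - 127/336 = 1333692755009/336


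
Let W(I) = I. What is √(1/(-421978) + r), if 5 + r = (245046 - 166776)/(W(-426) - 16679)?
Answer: I*√19955537803395251574/1443586738 ≈ 3.0945*I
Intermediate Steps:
r = -32759/3421 (r = -5 + (245046 - 166776)/(-426 - 16679) = -5 + 78270/(-17105) = -5 + 78270*(-1/17105) = -5 - 15654/3421 = -32759/3421 ≈ -9.5759)
√(1/(-421978) + r) = √(1/(-421978) - 32759/3421) = √(-1/421978 - 32759/3421) = √(-13823580723/1443586738) = I*√19955537803395251574/1443586738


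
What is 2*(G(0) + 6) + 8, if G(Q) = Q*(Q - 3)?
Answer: 20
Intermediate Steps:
G(Q) = Q*(-3 + Q)
2*(G(0) + 6) + 8 = 2*(0*(-3 + 0) + 6) + 8 = 2*(0*(-3) + 6) + 8 = 2*(0 + 6) + 8 = 2*6 + 8 = 12 + 8 = 20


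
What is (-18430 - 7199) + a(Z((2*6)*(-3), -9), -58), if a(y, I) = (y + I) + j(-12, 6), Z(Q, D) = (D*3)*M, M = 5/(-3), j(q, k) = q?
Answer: -25654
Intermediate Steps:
M = -5/3 (M = 5*(-⅓) = -5/3 ≈ -1.6667)
Z(Q, D) = -5*D (Z(Q, D) = (D*3)*(-5/3) = (3*D)*(-5/3) = -5*D)
a(y, I) = -12 + I + y (a(y, I) = (y + I) - 12 = (I + y) - 12 = -12 + I + y)
(-18430 - 7199) + a(Z((2*6)*(-3), -9), -58) = (-18430 - 7199) + (-12 - 58 - 5*(-9)) = -25629 + (-12 - 58 + 45) = -25629 - 25 = -25654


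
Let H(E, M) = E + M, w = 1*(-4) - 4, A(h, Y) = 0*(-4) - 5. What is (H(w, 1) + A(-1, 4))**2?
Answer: 144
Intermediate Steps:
A(h, Y) = -5 (A(h, Y) = 0 - 5 = -5)
w = -8 (w = -4 - 4 = -8)
(H(w, 1) + A(-1, 4))**2 = ((-8 + 1) - 5)**2 = (-7 - 5)**2 = (-12)**2 = 144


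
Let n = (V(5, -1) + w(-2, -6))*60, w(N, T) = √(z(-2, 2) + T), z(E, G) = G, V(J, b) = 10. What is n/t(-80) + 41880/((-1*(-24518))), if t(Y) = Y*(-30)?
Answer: 96019/49036 + I/20 ≈ 1.9581 + 0.05*I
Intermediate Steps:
t(Y) = -30*Y
w(N, T) = √(2 + T)
n = 600 + 120*I (n = (10 + √(2 - 6))*60 = (10 + √(-4))*60 = (10 + 2*I)*60 = 600 + 120*I ≈ 600.0 + 120.0*I)
n/t(-80) + 41880/((-1*(-24518))) = (600 + 120*I)/((-30*(-80))) + 41880/((-1*(-24518))) = (600 + 120*I)/2400 + 41880/24518 = (600 + 120*I)*(1/2400) + 41880*(1/24518) = (¼ + I/20) + 20940/12259 = 96019/49036 + I/20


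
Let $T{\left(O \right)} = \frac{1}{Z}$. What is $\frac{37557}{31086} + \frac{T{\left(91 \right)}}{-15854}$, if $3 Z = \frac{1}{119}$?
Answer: $\frac{16231416}{13689929} \approx 1.1856$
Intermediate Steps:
$Z = \frac{1}{357}$ ($Z = \frac{1}{3 \cdot 119} = \frac{1}{3} \cdot \frac{1}{119} = \frac{1}{357} \approx 0.0028011$)
$T{\left(O \right)} = 357$ ($T{\left(O \right)} = \frac{1}{\frac{1}{357}} = 357$)
$\frac{37557}{31086} + \frac{T{\left(91 \right)}}{-15854} = \frac{37557}{31086} + \frac{357}{-15854} = 37557 \cdot \frac{1}{31086} + 357 \left(- \frac{1}{15854}\right) = \frac{4173}{3454} - \frac{357}{15854} = \frac{16231416}{13689929}$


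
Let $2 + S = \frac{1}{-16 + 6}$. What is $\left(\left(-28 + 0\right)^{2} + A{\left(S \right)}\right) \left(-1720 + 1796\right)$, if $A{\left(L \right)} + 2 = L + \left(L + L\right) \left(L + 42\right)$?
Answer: $\frac{1163408}{25} \approx 46536.0$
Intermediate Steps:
$S = - \frac{21}{10}$ ($S = -2 + \frac{1}{-16 + 6} = -2 + \frac{1}{-10} = -2 - \frac{1}{10} = - \frac{21}{10} \approx -2.1$)
$A{\left(L \right)} = -2 + L + 2 L \left(42 + L\right)$ ($A{\left(L \right)} = -2 + \left(L + \left(L + L\right) \left(L + 42\right)\right) = -2 + \left(L + 2 L \left(42 + L\right)\right) = -2 + L + 2 L \left(42 + L\right)$)
$\left(\left(-28 + 0\right)^{2} + A{\left(S \right)}\right) \left(-1720 + 1796\right) = \left(\left(-28 + 0\right)^{2} + \left(-2 + 2 \left(- \frac{21}{10}\right)^{2} + 85 \left(- \frac{21}{10}\right)\right)\right) \left(-1720 + 1796\right) = \left(\left(-28\right)^{2} - \frac{4292}{25}\right) 76 = \left(784 - \frac{4292}{25}\right) 76 = \frac{15308}{25} \cdot 76 = \frac{1163408}{25}$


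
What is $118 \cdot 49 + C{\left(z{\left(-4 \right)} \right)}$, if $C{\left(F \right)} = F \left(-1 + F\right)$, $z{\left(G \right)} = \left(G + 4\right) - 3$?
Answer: $5794$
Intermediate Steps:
$z{\left(G \right)} = 1 + G$ ($z{\left(G \right)} = \left(4 + G\right) - 3 = 1 + G$)
$118 \cdot 49 + C{\left(z{\left(-4 \right)} \right)} = 118 \cdot 49 + \left(1 - 4\right) \left(-1 + \left(1 - 4\right)\right) = 5782 - 3 \left(-1 - 3\right) = 5782 - -12 = 5782 + 12 = 5794$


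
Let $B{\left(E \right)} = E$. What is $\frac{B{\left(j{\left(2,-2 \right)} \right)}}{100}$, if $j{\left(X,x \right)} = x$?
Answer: $- \frac{1}{50} \approx -0.02$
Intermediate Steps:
$\frac{B{\left(j{\left(2,-2 \right)} \right)}}{100} = \frac{1}{100} \left(-2\right) = - \frac{1}{50}$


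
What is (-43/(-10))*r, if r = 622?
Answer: 13373/5 ≈ 2674.6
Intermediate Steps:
(-43/(-10))*r = -43/(-10)*622 = -43*(-1/10)*622 = (43/10)*622 = 13373/5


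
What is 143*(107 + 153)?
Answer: 37180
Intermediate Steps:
143*(107 + 153) = 143*260 = 37180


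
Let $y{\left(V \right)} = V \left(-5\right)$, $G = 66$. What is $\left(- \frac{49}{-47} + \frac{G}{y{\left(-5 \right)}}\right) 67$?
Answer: $\frac{289909}{1175} \approx 246.73$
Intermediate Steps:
$y{\left(V \right)} = - 5 V$
$\left(- \frac{49}{-47} + \frac{G}{y{\left(-5 \right)}}\right) 67 = \left(- \frac{49}{-47} + \frac{66}{\left(-5\right) \left(-5\right)}\right) 67 = \left(\left(-49\right) \left(- \frac{1}{47}\right) + \frac{66}{25}\right) 67 = \left(\frac{49}{47} + 66 \cdot \frac{1}{25}\right) 67 = \left(\frac{49}{47} + \frac{66}{25}\right) 67 = \frac{4327}{1175} \cdot 67 = \frac{289909}{1175}$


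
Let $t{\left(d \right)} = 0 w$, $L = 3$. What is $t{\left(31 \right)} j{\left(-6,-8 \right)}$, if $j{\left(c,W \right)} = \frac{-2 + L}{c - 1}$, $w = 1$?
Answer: $0$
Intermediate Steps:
$j{\left(c,W \right)} = \frac{1}{-1 + c}$ ($j{\left(c,W \right)} = \frac{-2 + 3}{c - 1} = 1 \frac{1}{-1 + c} = \frac{1}{-1 + c}$)
$t{\left(d \right)} = 0$ ($t{\left(d \right)} = 0 \cdot 1 = 0$)
$t{\left(31 \right)} j{\left(-6,-8 \right)} = \frac{0}{-1 - 6} = \frac{0}{-7} = 0 \left(- \frac{1}{7}\right) = 0$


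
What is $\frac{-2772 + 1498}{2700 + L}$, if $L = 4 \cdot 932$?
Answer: $- \frac{637}{3214} \approx -0.1982$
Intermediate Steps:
$L = 3728$
$\frac{-2772 + 1498}{2700 + L} = \frac{-2772 + 1498}{2700 + 3728} = - \frac{1274}{6428} = \left(-1274\right) \frac{1}{6428} = - \frac{637}{3214}$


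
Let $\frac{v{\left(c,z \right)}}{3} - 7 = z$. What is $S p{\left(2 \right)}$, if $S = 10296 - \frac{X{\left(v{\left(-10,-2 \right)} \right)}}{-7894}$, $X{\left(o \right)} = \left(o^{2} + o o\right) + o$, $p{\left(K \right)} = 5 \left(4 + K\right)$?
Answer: $\frac{1219156335}{3947} \approx 3.0888 \cdot 10^{5}$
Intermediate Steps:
$p{\left(K \right)} = 20 + 5 K$
$v{\left(c,z \right)} = 21 + 3 z$
$X{\left(o \right)} = o + 2 o^{2}$ ($X{\left(o \right)} = \left(o^{2} + o^{2}\right) + o = 2 o^{2} + o = o + 2 o^{2}$)
$S = \frac{81277089}{7894}$ ($S = 10296 - \frac{\left(21 + 3 \left(-2\right)\right) \left(1 + 2 \left(21 + 3 \left(-2\right)\right)\right)}{-7894} = 10296 - \left(21 - 6\right) \left(1 + 2 \left(21 - 6\right)\right) \left(- \frac{1}{7894}\right) = 10296 - 15 \left(1 + 2 \cdot 15\right) \left(- \frac{1}{7894}\right) = 10296 - 15 \left(1 + 30\right) \left(- \frac{1}{7894}\right) = 10296 - 15 \cdot 31 \left(- \frac{1}{7894}\right) = 10296 - 465 \left(- \frac{1}{7894}\right) = 10296 - - \frac{465}{7894} = 10296 + \frac{465}{7894} = \frac{81277089}{7894} \approx 10296.0$)
$S p{\left(2 \right)} = \frac{81277089 \left(20 + 5 \cdot 2\right)}{7894} = \frac{81277089 \left(20 + 10\right)}{7894} = \frac{81277089}{7894} \cdot 30 = \frac{1219156335}{3947}$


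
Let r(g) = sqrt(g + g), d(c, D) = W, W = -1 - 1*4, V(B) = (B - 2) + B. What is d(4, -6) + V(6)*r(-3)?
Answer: -5 + 10*I*sqrt(6) ≈ -5.0 + 24.495*I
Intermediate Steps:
V(B) = -2 + 2*B (V(B) = (-2 + B) + B = -2 + 2*B)
W = -5 (W = -1 - 4 = -5)
d(c, D) = -5
r(g) = sqrt(2)*sqrt(g) (r(g) = sqrt(2*g) = sqrt(2)*sqrt(g))
d(4, -6) + V(6)*r(-3) = -5 + (-2 + 2*6)*(sqrt(2)*sqrt(-3)) = -5 + (-2 + 12)*(sqrt(2)*(I*sqrt(3))) = -5 + 10*(I*sqrt(6)) = -5 + 10*I*sqrt(6)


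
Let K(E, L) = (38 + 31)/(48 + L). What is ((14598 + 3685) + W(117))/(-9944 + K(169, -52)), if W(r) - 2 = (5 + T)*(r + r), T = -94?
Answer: 10164/39845 ≈ 0.25509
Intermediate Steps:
K(E, L) = 69/(48 + L)
W(r) = 2 - 178*r (W(r) = 2 + (5 - 94)*(r + r) = 2 - 178*r)
((14598 + 3685) + W(117))/(-9944 + K(169, -52)) = ((14598 + 3685) + (2 - 178*117))/(-9944 + 69/(48 - 52)) = (18283 + (2 - 20826))/(-9944 + 69/(-4)) = (18283 - 20824)/(-9944 + 69*(-¼)) = -2541/(-9944 - 69/4) = -2541/(-39845/4) = -2541*(-4/39845) = 10164/39845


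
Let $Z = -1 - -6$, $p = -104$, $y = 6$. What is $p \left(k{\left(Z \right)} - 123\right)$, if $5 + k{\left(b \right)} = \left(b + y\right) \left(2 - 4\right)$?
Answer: $15600$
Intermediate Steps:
$Z = 5$ ($Z = -1 + 6 = 5$)
$k{\left(b \right)} = -17 - 2 b$ ($k{\left(b \right)} = -5 + \left(b + 6\right) \left(2 - 4\right) = -5 + \left(6 + b\right) \left(-2\right) = -5 - \left(12 + 2 b\right) = -17 - 2 b$)
$p \left(k{\left(Z \right)} - 123\right) = - 104 \left(\left(-17 - 10\right) - 123\right) = - 104 \left(-27 - 123\right) = \left(-104\right) \left(-150\right) = 15600$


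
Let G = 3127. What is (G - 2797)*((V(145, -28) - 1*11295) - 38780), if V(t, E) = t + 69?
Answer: -16454130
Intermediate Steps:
V(t, E) = 69 + t
(G - 2797)*((V(145, -28) - 1*11295) - 38780) = (3127 - 2797)*(((69 + 145) - 1*11295) - 38780) = 330*((214 - 11295) - 38780) = 330*(-11081 - 38780) = 330*(-49861) = -16454130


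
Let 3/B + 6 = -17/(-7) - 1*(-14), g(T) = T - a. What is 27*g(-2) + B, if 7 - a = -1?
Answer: -19689/73 ≈ -269.71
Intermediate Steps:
a = 8 (a = 7 - 1*(-1) = 7 + 1 = 8)
g(T) = -8 + T (g(T) = T - 1*8 = T - 8 = -8 + T)
B = 21/73 (B = 3/(-6 + (-17/(-7) - 1*(-14))) = 3/(-6 + (-17*(-⅐) + 14)) = 3/(-6 + (17/7 + 14)) = 3/(-6 + 115/7) = 3/(73/7) = 3*(7/73) = 21/73 ≈ 0.28767)
27*g(-2) + B = 27*(-8 - 2) + 21/73 = 27*(-10) + 21/73 = -270 + 21/73 = -19689/73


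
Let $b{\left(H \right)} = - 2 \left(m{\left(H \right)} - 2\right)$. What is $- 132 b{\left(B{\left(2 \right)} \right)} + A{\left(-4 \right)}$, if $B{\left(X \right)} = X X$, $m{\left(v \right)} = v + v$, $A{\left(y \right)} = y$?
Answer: $1580$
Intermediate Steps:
$m{\left(v \right)} = 2 v$
$B{\left(X \right)} = X^{2}$
$b{\left(H \right)} = 4 - 4 H$ ($b{\left(H \right)} = - 2 \left(2 H - 2\right) = - 2 \left(-2 + 2 H\right) = 4 - 4 H$)
$- 132 b{\left(B{\left(2 \right)} \right)} + A{\left(-4 \right)} = - 132 \left(4 - 4 \cdot 2^{2}\right) - 4 = - 132 \left(4 - 16\right) - 4 = \left(-132\right) \left(-12\right) - 4 = 1584 - 4 = 1580$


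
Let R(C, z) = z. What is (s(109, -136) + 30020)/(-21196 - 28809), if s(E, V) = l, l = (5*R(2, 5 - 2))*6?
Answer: -6022/10001 ≈ -0.60214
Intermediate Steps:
l = 90 (l = (5*(5 - 2))*6 = (5*3)*6 = 15*6 = 90)
s(E, V) = 90
(s(109, -136) + 30020)/(-21196 - 28809) = (90 + 30020)/(-21196 - 28809) = 30110/(-50005) = 30110*(-1/50005) = -6022/10001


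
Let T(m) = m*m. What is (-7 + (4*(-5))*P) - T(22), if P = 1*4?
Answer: -571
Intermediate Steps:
T(m) = m**2
P = 4
(-7 + (4*(-5))*P) - T(22) = (-7 + (4*(-5))*4) - 1*22**2 = (-7 - 20*4) - 1*484 = (-7 - 80) - 484 = -87 - 484 = -571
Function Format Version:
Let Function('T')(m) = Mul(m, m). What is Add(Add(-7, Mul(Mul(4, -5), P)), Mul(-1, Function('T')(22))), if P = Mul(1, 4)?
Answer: -571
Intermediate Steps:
Function('T')(m) = Pow(m, 2)
P = 4
Add(Add(-7, Mul(Mul(4, -5), P)), Mul(-1, Function('T')(22))) = Add(Add(-7, Mul(Mul(4, -5), 4)), Mul(-1, Pow(22, 2))) = Add(Add(-7, Mul(-20, 4)), Mul(-1, 484)) = Add(Add(-7, -80), -484) = Add(-87, -484) = -571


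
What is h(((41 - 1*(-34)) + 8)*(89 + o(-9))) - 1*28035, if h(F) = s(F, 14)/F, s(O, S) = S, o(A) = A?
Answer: -93076193/3320 ≈ -28035.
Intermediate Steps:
h(F) = 14/F
h(((41 - 1*(-34)) + 8)*(89 + o(-9))) - 1*28035 = 14/((((41 - 1*(-34)) + 8)*(89 - 9))) - 1*28035 = 14/((((41 + 34) + 8)*80)) - 28035 = 14/(((75 + 8)*80)) - 28035 = 14/((83*80)) - 28035 = 14/6640 - 28035 = 14*(1/6640) - 28035 = 7/3320 - 28035 = -93076193/3320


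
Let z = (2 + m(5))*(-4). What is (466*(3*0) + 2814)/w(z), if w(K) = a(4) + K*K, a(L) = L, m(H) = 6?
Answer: 1407/514 ≈ 2.7374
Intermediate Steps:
z = -32 (z = (2 + 6)*(-4) = 8*(-4) = -32)
w(K) = 4 + K² (w(K) = 4 + K*K = 4 + K²)
(466*(3*0) + 2814)/w(z) = (466*(3*0) + 2814)/(4 + (-32)²) = (466*0 + 2814)/(4 + 1024) = (0 + 2814)/1028 = 2814*(1/1028) = 1407/514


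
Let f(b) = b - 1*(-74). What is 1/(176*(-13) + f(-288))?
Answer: -1/2502 ≈ -0.00039968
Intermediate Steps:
f(b) = 74 + b (f(b) = b + 74 = 74 + b)
1/(176*(-13) + f(-288)) = 1/(176*(-13) + (74 - 288)) = 1/(-2288 - 214) = 1/(-2502) = -1/2502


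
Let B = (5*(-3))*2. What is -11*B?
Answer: 330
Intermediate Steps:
B = -30 (B = -15*2 = -30)
-11*B = -11*(-30) = 330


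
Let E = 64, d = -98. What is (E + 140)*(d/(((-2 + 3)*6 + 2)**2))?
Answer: -2499/8 ≈ -312.38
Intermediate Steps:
(E + 140)*(d/(((-2 + 3)*6 + 2)**2)) = (64 + 140)*(-98/((-2 + 3)*6 + 2)**2) = 204*(-98/(1*6 + 2)**2) = 204*(-98/(6 + 2)**2) = 204*(-98/(8**2)) = 204*(-98/64) = 204*(-98*1/64) = 204*(-49/32) = -2499/8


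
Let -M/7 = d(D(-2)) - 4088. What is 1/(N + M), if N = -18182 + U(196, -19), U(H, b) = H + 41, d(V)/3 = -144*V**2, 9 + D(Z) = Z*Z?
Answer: 1/86271 ≈ 1.1591e-5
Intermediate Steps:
D(Z) = -9 + Z**2 (D(Z) = -9 + Z*Z = -9 + Z**2)
d(V) = -432*V**2 (d(V) = 3*(-144*V**2) = -432*V**2)
U(H, b) = 41 + H
N = -17945 (N = -18182 + (41 + 196) = -18182 + 237 = -17945)
M = 104216 (M = -7*(-432*(-9 + (-2)**2)**2 - 4088) = -7*(-432*(-9 + 4)**2 - 4088) = -7*(-432*(-5)**2 - 4088) = -7*(-432*25 - 4088) = -7*(-10800 - 4088) = -7*(-14888) = 104216)
1/(N + M) = 1/(-17945 + 104216) = 1/86271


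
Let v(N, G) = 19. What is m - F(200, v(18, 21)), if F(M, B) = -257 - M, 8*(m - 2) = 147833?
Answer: 151505/8 ≈ 18938.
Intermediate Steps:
m = 147849/8 (m = 2 + (⅛)*147833 = 2 + 147833/8 = 147849/8 ≈ 18481.)
m - F(200, v(18, 21)) = 147849/8 - (-257 - 1*200) = 147849/8 - (-257 - 200) = 147849/8 - 1*(-457) = 147849/8 + 457 = 151505/8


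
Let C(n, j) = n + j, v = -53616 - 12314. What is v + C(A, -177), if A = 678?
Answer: -65429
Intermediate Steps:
v = -65930
C(n, j) = j + n
v + C(A, -177) = -65930 + (-177 + 678) = -65930 + 501 = -65429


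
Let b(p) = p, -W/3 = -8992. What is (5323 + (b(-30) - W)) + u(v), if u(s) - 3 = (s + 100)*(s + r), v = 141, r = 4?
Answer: 13265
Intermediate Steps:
W = 26976 (W = -3*(-8992) = 26976)
u(s) = 3 + (4 + s)*(100 + s) (u(s) = 3 + (s + 100)*(s + 4) = 3 + (100 + s)*(4 + s) = 3 + (4 + s)*(100 + s))
(5323 + (b(-30) - W)) + u(v) = (5323 + (-30 - 1*26976)) + (403 + 141² + 104*141) = (5323 + (-30 - 26976)) + (403 + 19881 + 14664) = (5323 - 27006) + 34948 = -21683 + 34948 = 13265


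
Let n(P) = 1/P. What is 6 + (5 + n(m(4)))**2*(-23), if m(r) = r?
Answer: -10047/16 ≈ -627.94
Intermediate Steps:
6 + (5 + n(m(4)))**2*(-23) = 6 + (5 + 1/4)**2*(-23) = 6 + (21/4)**2*(-23) = 6 + (441/16)*(-23) = 6 - 10143/16 = -10047/16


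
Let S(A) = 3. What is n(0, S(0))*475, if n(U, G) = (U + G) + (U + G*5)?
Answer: 8550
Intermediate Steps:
n(U, G) = 2*U + 6*G (n(U, G) = (G + U) + (U + 5*G) = 2*U + 6*G)
n(0, S(0))*475 = (2*0 + 6*3)*475 = (0 + 18)*475 = 18*475 = 8550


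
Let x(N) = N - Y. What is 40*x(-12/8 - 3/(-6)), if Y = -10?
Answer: 360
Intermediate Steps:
x(N) = 10 + N (x(N) = N - 1*(-10) = N + 10 = 10 + N)
40*x(-12/8 - 3/(-6)) = 40*(10 + (-12/8 - 3/(-6))) = 40*(10 + (-12*1/8 - 3*(-1/6))) = 40*(10 + (-3/2 + 1/2)) = 40*(10 - 1) = 40*9 = 360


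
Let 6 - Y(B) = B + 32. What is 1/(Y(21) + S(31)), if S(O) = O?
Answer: -1/16 ≈ -0.062500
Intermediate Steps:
Y(B) = -26 - B (Y(B) = 6 - (B + 32) = 6 - (32 + B) = 6 + (-32 - B) = -26 - B)
1/(Y(21) + S(31)) = 1/((-26 - 1*21) + 31) = 1/((-26 - 21) + 31) = 1/(-47 + 31) = 1/(-16) = -1/16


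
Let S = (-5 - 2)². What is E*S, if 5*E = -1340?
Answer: -13132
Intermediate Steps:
E = -268 (E = (⅕)*(-1340) = -268)
S = 49 (S = (-7)² = 49)
E*S = -268*49 = -13132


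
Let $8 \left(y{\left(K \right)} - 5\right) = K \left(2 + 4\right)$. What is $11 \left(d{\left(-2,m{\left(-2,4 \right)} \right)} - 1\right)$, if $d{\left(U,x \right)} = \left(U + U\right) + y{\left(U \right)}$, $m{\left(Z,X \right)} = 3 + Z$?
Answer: $- \frac{33}{2} \approx -16.5$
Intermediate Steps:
$y{\left(K \right)} = 5 + \frac{3 K}{4}$ ($y{\left(K \right)} = 5 + \frac{K \left(2 + 4\right)}{8} = 5 + \frac{K 6}{8} = 5 + \frac{6 K}{8} = 5 + \frac{3 K}{4}$)
$d{\left(U,x \right)} = 5 + \frac{11 U}{4}$ ($d{\left(U,x \right)} = \left(U + U\right) + \left(5 + \frac{3 U}{4}\right) = 2 U + \left(5 + \frac{3 U}{4}\right) = 5 + \frac{11 U}{4}$)
$11 \left(d{\left(-2,m{\left(-2,4 \right)} \right)} - 1\right) = 11 \left(\left(5 + \frac{11}{4} \left(-2\right)\right) - 1\right) = 11 \left(\left(5 - \frac{11}{2}\right) - 1\right) = 11 \left(- \frac{1}{2} - 1\right) = 11 \left(- \frac{3}{2}\right) = - \frac{33}{2}$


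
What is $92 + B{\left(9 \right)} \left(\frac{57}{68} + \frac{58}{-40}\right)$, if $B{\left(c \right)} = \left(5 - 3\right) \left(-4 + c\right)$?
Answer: $\frac{1460}{17} \approx 85.882$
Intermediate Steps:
$B{\left(c \right)} = -8 + 2 c$ ($B{\left(c \right)} = 2 \left(-4 + c\right) = -8 + 2 c$)
$92 + B{\left(9 \right)} \left(\frac{57}{68} + \frac{58}{-40}\right) = 92 + \left(-8 + 2 \cdot 9\right) \left(\frac{57}{68} + \frac{58}{-40}\right) = 92 + \left(-8 + 18\right) \left(57 \cdot \frac{1}{68} + 58 \left(- \frac{1}{40}\right)\right) = 92 + 10 \left(\frac{57}{68} - \frac{29}{20}\right) = 92 + 10 \left(- \frac{52}{85}\right) = 92 - \frac{104}{17} = \frac{1460}{17}$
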